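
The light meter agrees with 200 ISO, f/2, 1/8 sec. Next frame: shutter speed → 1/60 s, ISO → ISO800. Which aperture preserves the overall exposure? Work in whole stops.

f/1.4

Shutter speed: 1/8 → 1/15 → 1/30 → 1/60 — 3 stops faster (darker).
ISO: 200 → 400 → 800 — 2 stops higher (brighter).
Net change so far: 1 stop darker. Offset with the aperture: f/2 → f/1.4.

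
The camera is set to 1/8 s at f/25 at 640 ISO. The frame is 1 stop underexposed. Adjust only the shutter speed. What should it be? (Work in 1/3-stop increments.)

Underexposed by 1 stop → need 1 stop brighter.
Shutter speed: 1/8 → 1/6 → 1/5 → 1/4.

1/4s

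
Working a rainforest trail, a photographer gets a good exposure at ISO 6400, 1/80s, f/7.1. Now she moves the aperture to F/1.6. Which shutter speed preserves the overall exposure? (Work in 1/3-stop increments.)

1/1600s

Aperture: f/7.1 → f/6.3 → f/5.6 → f/5 → f/4.5 → f/4 → f/3.5 → f/3.2 → f/2.8 → f/2.5 → f/2.2 → f/2 → f/1.8 → f/1.6 — 4 1/3 stops opened up (brighter).
Need 4 1/3 stops darker from the shutter speed: 1/80 → 1/100 → 1/125 → 1/160 → 1/200 → 1/250 → 1/320 → 1/400 → 1/500 → 1/640 → 1/800 → 1/1000 → 1/1250 → 1/1600.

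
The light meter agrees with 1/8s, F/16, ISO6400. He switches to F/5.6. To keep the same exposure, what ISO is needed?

ISO 800

Aperture: f/16 → f/11 → f/8 → f/5.6 — 3 stops wider (brighter).
Need 3 stops darker from the ISO: 6400 → 3200 → 1600 → 800.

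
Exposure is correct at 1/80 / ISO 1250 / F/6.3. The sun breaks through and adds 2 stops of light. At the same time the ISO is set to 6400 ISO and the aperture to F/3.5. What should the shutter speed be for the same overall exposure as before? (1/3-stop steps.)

Scene light: 2 stops brighter.
ISO: 1250 → 1600 → 2000 → 2500 → 3200 → 4000 → 5000 → 6400 — 2 1/3 stops raised (brighter).
Aperture: f/6.3 → f/5.6 → f/5 → f/4.5 → f/4 → f/3.5 — 1 2/3 stops wider (brighter).
Net so far: 6 stops brighter. Shutter speed: 1/80 → 1/100 → 1/125 → 1/160 → 1/200 → 1/250 → 1/320 → 1/400 → 1/500 → 1/640 → 1/800 → 1/1000 → 1/1250 → 1/1600 → 1/2000 → 1/2500 → 1/3200 → 1/4000 → 1/5000.

1/5000s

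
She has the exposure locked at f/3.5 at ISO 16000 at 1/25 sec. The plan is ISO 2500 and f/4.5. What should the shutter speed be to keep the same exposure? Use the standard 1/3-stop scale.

0.4 s

ISO: 16000 → 12800 → 10000 → 8000 → 6400 → 5000 → 4000 → 3200 → 2500 — 2 2/3 stops lower (darker).
Aperture: f/3.5 → f/4 → f/4.5 — 2/3 stop narrower (darker).
Net change so far: 3 1/3 stops darker. Offset with the shutter speed: 1/25 → 1/20 → 1/15 → 1/13 → 1/10 → 1/8 → 1/6 → 1/5 → 1/4 → 0.3 → 0.4.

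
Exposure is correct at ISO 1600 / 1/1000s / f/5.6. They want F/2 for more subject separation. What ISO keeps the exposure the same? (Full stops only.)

ISO 200

Aperture: f/5.6 → f/4 → f/2.8 → f/2 — 3 stops opened up (brighter).
Need 3 stops darker from the ISO: 1600 → 800 → 400 → 200.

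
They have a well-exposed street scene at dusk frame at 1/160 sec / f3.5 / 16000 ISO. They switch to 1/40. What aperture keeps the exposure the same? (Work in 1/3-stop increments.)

f/7.1

Shutter speed: 1/160 → 1/125 → 1/100 → 1/80 → 1/60 → 1/50 → 1/40 — 2 stops longer (brighter).
Need 2 stops darker from the aperture: f/3.5 → f/4 → f/4.5 → f/5 → f/5.6 → f/6.3 → f/7.1.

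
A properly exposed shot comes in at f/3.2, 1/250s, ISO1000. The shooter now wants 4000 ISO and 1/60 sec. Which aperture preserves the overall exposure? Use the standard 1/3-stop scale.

ISO: 1000 → 1250 → 1600 → 2000 → 2500 → 3200 → 4000 — 2 stops higher (brighter).
Shutter speed: 1/250 → 1/200 → 1/160 → 1/125 → 1/100 → 1/80 → 1/60 — 2 stops slower (brighter).
Net change so far: 4 stops brighter. Offset with the aperture: f/3.2 → f/3.5 → f/4 → f/4.5 → f/5 → f/5.6 → f/6.3 → f/7.1 → f/8 → f/9 → f/10 → f/11 → f/13.

f/13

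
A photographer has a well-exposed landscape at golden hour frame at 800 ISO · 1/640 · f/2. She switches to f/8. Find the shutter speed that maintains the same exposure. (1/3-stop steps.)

1/40s

Aperture: f/2 → f/2.2 → f/2.5 → f/2.8 → f/3.2 → f/3.5 → f/4 → f/4.5 → f/5 → f/5.6 → f/6.3 → f/7.1 → f/8 — 4 stops smaller aperture (darker).
Need 4 stops brighter from the shutter speed: 1/640 → 1/500 → 1/400 → 1/320 → 1/250 → 1/200 → 1/160 → 1/125 → 1/100 → 1/80 → 1/60 → 1/50 → 1/40.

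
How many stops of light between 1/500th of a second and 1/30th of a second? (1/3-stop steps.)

1/500 → 1/400 → 1/320 → 1/250 → 1/200 → 1/160 → 1/125 → 1/100 → 1/80 → 1/60 → 1/50 → 1/40 → 1/30 — count the steps: 12 third-stops = 4 stops.

4 stops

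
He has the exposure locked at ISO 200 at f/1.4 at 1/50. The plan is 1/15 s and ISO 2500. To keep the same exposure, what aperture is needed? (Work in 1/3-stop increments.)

Shutter speed: 1/50 → 1/40 → 1/30 → 1/25 → 1/20 → 1/15 — 1 2/3 stops slower (brighter).
ISO: 200 → 250 → 320 → 400 → 500 → 640 → 800 → 1000 → 1250 → 1600 → 2000 → 2500 — 3 2/3 stops higher (brighter).
Net change so far: 5 1/3 stops brighter. Offset with the aperture: f/1.4 → f/1.6 → f/1.8 → f/2 → f/2.2 → f/2.5 → f/2.8 → f/3.2 → f/3.5 → f/4 → f/4.5 → f/5 → f/5.6 → f/6.3 → f/7.1 → f/8 → f/9.

f/9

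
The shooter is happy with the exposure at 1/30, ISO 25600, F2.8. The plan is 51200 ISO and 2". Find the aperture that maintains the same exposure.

f/32

ISO: 25600 → 51200 — 1 stop higher (brighter).
Shutter speed: 1/30 → 1/15 → 1/8 → 1/4 → 1/2 → 1 → 2 — 6 stops slower (brighter).
Net change so far: 7 stops brighter. Offset with the aperture: f/2.8 → f/4 → f/5.6 → f/8 → f/11 → f/16 → f/22 → f/32.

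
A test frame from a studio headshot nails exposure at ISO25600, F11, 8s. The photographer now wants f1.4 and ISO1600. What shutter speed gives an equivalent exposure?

2 s

Aperture: f/11 → f/8 → f/5.6 → f/4 → f/2.8 → f/2 → f/1.4 — 6 stops opened up (brighter).
ISO: 25600 → 12800 → 6400 → 3200 → 1600 — 4 stops lower (darker).
Net change so far: 2 stops brighter. Offset with the shutter speed: 8 → 4 → 2.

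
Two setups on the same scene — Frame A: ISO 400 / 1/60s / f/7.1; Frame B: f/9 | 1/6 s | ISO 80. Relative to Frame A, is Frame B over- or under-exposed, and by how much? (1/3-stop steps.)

Aperture: f/7.1 → f/8 → f/9 — 2/3 stop stopped down (darker).
Shutter speed: 1/60 → 1/50 → 1/40 → 1/30 → 1/25 → 1/20 → 1/15 → 1/13 → 1/10 → 1/8 → 1/6 — 3 1/3 stops longer (brighter).
ISO: 400 → 320 → 250 → 200 → 160 → 125 → 100 → 80 — 2 1/3 stops lower (darker).
Net: −2/3 +3 1/3 −2 1/3 = +1/3 stops.

1/3 stop brighter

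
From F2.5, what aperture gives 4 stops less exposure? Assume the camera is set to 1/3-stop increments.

Aperture: f/2.5 → f/2.8 → f/3.2 → f/3.5 → f/4 → f/4.5 → f/5 → f/5.6 → f/6.3 → f/7.1 → f/8 → f/9 → f/10 — 4 stops smaller aperture (darker).

f/10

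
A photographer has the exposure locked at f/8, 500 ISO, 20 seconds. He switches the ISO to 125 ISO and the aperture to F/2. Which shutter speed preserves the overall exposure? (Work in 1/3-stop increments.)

5 s

ISO: 500 → 400 → 320 → 250 → 200 → 160 → 125 — 2 stops lower (darker).
Aperture: f/8 → f/7.1 → f/6.3 → f/5.6 → f/5 → f/4.5 → f/4 → f/3.5 → f/3.2 → f/2.8 → f/2.5 → f/2.2 → f/2 — 4 stops wider (brighter).
Net change so far: 2 stops brighter. Offset with the shutter speed: 20 → 15 → 13 → 10 → 8 → 6 → 5.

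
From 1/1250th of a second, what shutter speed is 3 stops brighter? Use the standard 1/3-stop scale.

1/160s

Shutter speed: 1/1250 → 1/1000 → 1/800 → 1/640 → 1/500 → 1/400 → 1/320 → 1/250 → 1/200 → 1/160 — 3 stops longer (brighter).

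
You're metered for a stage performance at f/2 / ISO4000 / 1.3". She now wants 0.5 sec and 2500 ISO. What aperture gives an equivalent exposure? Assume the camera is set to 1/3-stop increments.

Shutter speed: 1.3 → 1 → 0.8 → 0.6 → 0.5 — 1 1/3 stops faster (darker).
ISO: 4000 → 3200 → 2500 — 2/3 stop lower (darker).
Net change so far: 2 stops darker. Offset with the aperture: f/2 → f/1.8 → f/1.6 → f/1.4 → f/1.2 → f/1.1 → f/1.0.

f/1.0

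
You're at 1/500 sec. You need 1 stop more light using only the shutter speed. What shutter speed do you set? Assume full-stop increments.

1/250s

Shutter speed: 1/500 → 1/250 — 1 stop longer (brighter).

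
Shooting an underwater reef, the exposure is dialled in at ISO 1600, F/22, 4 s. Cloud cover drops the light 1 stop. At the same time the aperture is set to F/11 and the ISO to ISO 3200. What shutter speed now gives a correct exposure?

Scene light: 1 stop darker.
Aperture: f/22 → f/16 → f/11 — 2 stops larger aperture (brighter).
ISO: 1600 → 3200 — 1 stop higher (brighter).
Net so far: 2 stops brighter. Shutter speed: 4 → 2 → 1.

1 s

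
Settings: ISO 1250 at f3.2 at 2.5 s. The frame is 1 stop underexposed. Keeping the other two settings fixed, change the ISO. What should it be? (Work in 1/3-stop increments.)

ISO 2500

Underexposed by 1 stop → need 1 stop brighter.
ISO: 1250 → 1600 → 2000 → 2500.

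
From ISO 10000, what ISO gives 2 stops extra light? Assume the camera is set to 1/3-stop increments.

ISO 40000

ISO: 10000 → 12800 → 16000 → 20000 → 25600 → 32000 → 40000 — 2 stops raised (brighter).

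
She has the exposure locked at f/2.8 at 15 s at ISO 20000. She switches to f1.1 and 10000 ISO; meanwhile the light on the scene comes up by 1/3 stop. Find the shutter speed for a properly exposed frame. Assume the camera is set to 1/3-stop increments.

Scene light: 1/3 stop brighter.
Aperture: f/2.8 → f/2.5 → f/2.2 → f/2 → f/1.8 → f/1.6 → f/1.4 → f/1.2 → f/1.1 — 2 2/3 stops larger aperture (brighter).
ISO: 20000 → 16000 → 12800 → 10000 — 1 stop dropped (darker).
Net so far: 2 stops brighter. Shutter speed: 15 → 13 → 10 → 8 → 6 → 5 → 4.

4 s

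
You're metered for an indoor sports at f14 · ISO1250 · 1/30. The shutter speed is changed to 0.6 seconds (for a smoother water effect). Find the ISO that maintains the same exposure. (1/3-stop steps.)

Shutter speed: 1/30 → 1/25 → 1/20 → 1/15 → 1/13 → 1/10 → 1/8 → 1/6 → 1/5 → 1/4 → 0.3 → 0.4 → 0.5 → 0.6 — 4 1/3 stops longer (brighter).
Need 4 1/3 stops darker from the ISO: 1250 → 1000 → 800 → 640 → 500 → 400 → 320 → 250 → 200 → 160 → 125 → 100 → 80 → 64.

ISO 64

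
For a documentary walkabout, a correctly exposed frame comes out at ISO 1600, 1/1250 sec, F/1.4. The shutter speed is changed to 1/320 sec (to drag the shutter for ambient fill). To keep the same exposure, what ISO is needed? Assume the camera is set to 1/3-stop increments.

ISO 400

Shutter speed: 1/1250 → 1/1000 → 1/800 → 1/640 → 1/500 → 1/400 → 1/320 — 2 stops longer (brighter).
Need 2 stops darker from the ISO: 1600 → 1250 → 1000 → 800 → 640 → 500 → 400.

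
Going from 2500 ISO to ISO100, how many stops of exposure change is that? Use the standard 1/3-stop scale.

2500 → 2000 → 1600 → 1250 → 1000 → 800 → 640 → 500 → 400 → 320 → 250 → 200 → 160 → 125 → 100 — count the steps: 14 third-stops = 4 2/3 stops.

4 2/3 stops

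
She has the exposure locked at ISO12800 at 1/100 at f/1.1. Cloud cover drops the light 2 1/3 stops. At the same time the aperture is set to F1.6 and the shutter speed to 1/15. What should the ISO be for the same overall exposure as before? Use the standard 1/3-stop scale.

ISO 20000

Scene light: 2 1/3 stops darker.
Aperture: f/1.1 → f/1.2 → f/1.4 → f/1.6 — 1 stop smaller aperture (darker).
Shutter speed: 1/100 → 1/80 → 1/60 → 1/50 → 1/40 → 1/30 → 1/25 → 1/20 → 1/15 — 2 2/3 stops longer (brighter).
Net so far: 2/3 stop darker. ISO: 12800 → 16000 → 20000.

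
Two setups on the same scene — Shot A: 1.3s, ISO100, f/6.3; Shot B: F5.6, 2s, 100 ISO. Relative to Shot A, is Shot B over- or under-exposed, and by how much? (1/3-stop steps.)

1 stop brighter

Aperture: f/6.3 → f/5.6 — 1/3 stop wider (brighter).
Shutter speed: 1.3 → 1.6 → 2 — 2/3 stop slower (brighter).
ISO: unchanged.
Net: +1/3 +2/3 = +1 stop.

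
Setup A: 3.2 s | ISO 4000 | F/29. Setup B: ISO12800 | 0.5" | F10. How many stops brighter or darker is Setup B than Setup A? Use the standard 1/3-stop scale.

2 stops brighter

Aperture: f/29 → f/25 → f/22 → f/20 → f/18 → f/16 → f/14 → f/13 → f/11 → f/10 — 3 stops larger aperture (brighter).
Shutter speed: 3.2 → 2.5 → 2 → 1.6 → 1.3 → 1 → 0.8 → 0.6 → 0.5 — 2 2/3 stops faster (darker).
ISO: 4000 → 5000 → 6400 → 8000 → 10000 → 12800 — 1 2/3 stops raised (brighter).
Net: +3 −2 2/3 +1 2/3 = +2 stops.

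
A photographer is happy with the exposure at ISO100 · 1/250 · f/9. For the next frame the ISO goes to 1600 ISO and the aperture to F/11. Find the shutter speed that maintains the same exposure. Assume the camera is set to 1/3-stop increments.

ISO: 100 → 125 → 160 → 200 → 250 → 320 → 400 → 500 → 640 → 800 → 1000 → 1250 → 1600 — 4 stops higher (brighter).
Aperture: f/9 → f/10 → f/11 — 2/3 stop smaller aperture (darker).
Net change so far: 3 1/3 stops brighter. Offset with the shutter speed: 1/250 → 1/320 → 1/400 → 1/500 → 1/640 → 1/800 → 1/1000 → 1/1250 → 1/1600 → 1/2000 → 1/2500.

1/2500s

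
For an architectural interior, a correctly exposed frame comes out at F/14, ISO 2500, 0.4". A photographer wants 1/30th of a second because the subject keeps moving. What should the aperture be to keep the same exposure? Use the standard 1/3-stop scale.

Shutter speed: 0.4 → 0.3 → 1/4 → 1/5 → 1/6 → 1/8 → 1/10 → 1/13 → 1/15 → 1/20 → 1/25 → 1/30 — 3 2/3 stops shorter (darker).
Need 3 2/3 stops brighter from the aperture: f/14 → f/13 → f/11 → f/10 → f/9 → f/8 → f/7.1 → f/6.3 → f/5.6 → f/5 → f/4.5 → f/4.

f/4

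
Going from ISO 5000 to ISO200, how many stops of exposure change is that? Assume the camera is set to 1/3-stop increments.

5000 → 4000 → 3200 → 2500 → 2000 → 1600 → 1250 → 1000 → 800 → 640 → 500 → 400 → 320 → 250 → 200 — count the steps: 14 third-stops = 4 2/3 stops.

4 2/3 stops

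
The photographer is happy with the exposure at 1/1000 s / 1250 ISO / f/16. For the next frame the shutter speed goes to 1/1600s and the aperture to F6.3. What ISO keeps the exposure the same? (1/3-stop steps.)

ISO 320

Shutter speed: 1/1000 → 1/1250 → 1/1600 — 2/3 stop shorter (darker).
Aperture: f/16 → f/14 → f/13 → f/11 → f/10 → f/9 → f/8 → f/7.1 → f/6.3 — 2 2/3 stops larger aperture (brighter).
Net change so far: 2 stops brighter. Offset with the ISO: 1250 → 1000 → 800 → 640 → 500 → 400 → 320.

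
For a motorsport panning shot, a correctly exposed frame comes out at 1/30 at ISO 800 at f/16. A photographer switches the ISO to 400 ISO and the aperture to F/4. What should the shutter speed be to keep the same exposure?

ISO: 800 → 400 — 1 stop dropped (darker).
Aperture: f/16 → f/11 → f/8 → f/5.6 → f/4 — 4 stops wider (brighter).
Net change so far: 3 stops brighter. Offset with the shutter speed: 1/30 → 1/60 → 1/125 → 1/250.

1/250s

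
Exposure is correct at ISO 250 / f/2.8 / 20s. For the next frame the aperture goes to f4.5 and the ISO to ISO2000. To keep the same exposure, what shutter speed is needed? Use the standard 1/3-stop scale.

Aperture: f/2.8 → f/3.2 → f/3.5 → f/4 → f/4.5 — 1 1/3 stops narrower (darker).
ISO: 250 → 320 → 400 → 500 → 640 → 800 → 1000 → 1250 → 1600 → 2000 — 3 stops raised (brighter).
Net change so far: 1 2/3 stops brighter. Offset with the shutter speed: 20 → 15 → 13 → 10 → 8 → 6.

6 s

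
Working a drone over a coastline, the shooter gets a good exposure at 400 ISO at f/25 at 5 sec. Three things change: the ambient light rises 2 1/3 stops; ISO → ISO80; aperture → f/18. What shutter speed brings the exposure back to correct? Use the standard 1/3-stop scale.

2.5 s

Scene light: 2 1/3 stops brighter.
ISO: 400 → 320 → 250 → 200 → 160 → 125 → 100 → 80 — 2 1/3 stops lower (darker).
Aperture: f/25 → f/22 → f/20 → f/18 — 1 stop opened up (brighter).
Net so far: 1 stop brighter. Shutter speed: 5 → 4 → 3.2 → 2.5.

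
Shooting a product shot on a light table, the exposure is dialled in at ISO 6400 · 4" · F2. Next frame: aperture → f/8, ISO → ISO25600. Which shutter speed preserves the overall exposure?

Aperture: f/2 → f/2.8 → f/4 → f/5.6 → f/8 — 4 stops smaller aperture (darker).
ISO: 6400 → 12800 → 25600 — 2 stops higher (brighter).
Net change so far: 2 stops darker. Offset with the shutter speed: 4 → 8 → 15.

15 s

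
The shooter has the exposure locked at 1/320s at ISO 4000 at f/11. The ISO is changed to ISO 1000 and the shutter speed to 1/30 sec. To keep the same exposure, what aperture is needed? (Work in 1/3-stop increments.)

ISO: 4000 → 3200 → 2500 → 2000 → 1600 → 1250 → 1000 — 2 stops dropped (darker).
Shutter speed: 1/320 → 1/250 → 1/200 → 1/160 → 1/125 → 1/100 → 1/80 → 1/60 → 1/50 → 1/40 → 1/30 — 3 1/3 stops slower (brighter).
Net change so far: 1 1/3 stops brighter. Offset with the aperture: f/11 → f/13 → f/14 → f/16 → f/18.

f/18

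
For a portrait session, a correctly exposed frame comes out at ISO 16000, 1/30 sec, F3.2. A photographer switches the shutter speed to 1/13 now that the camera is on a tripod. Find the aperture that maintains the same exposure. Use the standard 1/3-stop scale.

f/5

Shutter speed: 1/30 → 1/25 → 1/20 → 1/15 → 1/13 — 1 1/3 stops longer (brighter).
Need 1 1/3 stops darker from the aperture: f/3.2 → f/3.5 → f/4 → f/4.5 → f/5.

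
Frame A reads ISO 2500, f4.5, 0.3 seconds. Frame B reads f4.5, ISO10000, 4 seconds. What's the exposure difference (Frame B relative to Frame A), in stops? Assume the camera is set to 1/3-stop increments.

5 2/3 stops brighter

Aperture: unchanged.
Shutter speed: 0.3 → 0.4 → 0.5 → 0.6 → 0.8 → 1 → 1.3 → 1.6 → 2 → 2.5 → 3.2 → 4 — 3 2/3 stops longer (brighter).
ISO: 2500 → 3200 → 4000 → 5000 → 6400 → 8000 → 10000 — 2 stops raised (brighter).
Net: +3 2/3 +2 = +5 2/3 stops.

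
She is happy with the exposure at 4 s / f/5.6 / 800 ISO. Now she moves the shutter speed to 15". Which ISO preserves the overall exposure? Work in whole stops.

ISO 200

Shutter speed: 4 → 8 → 15 — 2 stops longer (brighter).
Need 2 stops darker from the ISO: 800 → 400 → 200.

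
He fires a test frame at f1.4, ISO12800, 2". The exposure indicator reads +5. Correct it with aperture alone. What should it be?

f/8

Overexposed by 5 stops → need 5 stops darker.
Aperture: f/1.4 → f/2 → f/2.8 → f/4 → f/5.6 → f/8.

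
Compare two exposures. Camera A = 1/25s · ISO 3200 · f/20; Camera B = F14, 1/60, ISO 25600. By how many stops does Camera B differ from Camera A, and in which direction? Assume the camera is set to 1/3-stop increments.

2 2/3 stops brighter

Aperture: f/20 → f/18 → f/16 → f/14 — 1 stop larger aperture (brighter).
Shutter speed: 1/25 → 1/30 → 1/40 → 1/50 → 1/60 — 1 1/3 stops shorter (darker).
ISO: 3200 → 4000 → 5000 → 6400 → 8000 → 10000 → 12800 → 16000 → 20000 → 25600 — 3 stops higher (brighter).
Net: +1 −1 1/3 +3 = +2 2/3 stops.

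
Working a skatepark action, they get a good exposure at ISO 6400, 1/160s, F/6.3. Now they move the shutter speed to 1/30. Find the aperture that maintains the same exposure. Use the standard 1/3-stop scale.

Shutter speed: 1/160 → 1/125 → 1/100 → 1/80 → 1/60 → 1/50 → 1/40 → 1/30 — 2 1/3 stops slower (brighter).
Need 2 1/3 stops darker from the aperture: f/6.3 → f/7.1 → f/8 → f/9 → f/10 → f/11 → f/13 → f/14.

f/14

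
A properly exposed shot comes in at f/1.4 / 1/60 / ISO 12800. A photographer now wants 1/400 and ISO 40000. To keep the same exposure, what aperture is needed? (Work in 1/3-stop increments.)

Shutter speed: 1/60 → 1/80 → 1/100 → 1/125 → 1/160 → 1/200 → 1/250 → 1/320 → 1/400 — 2 2/3 stops faster (darker).
ISO: 12800 → 16000 → 20000 → 25600 → 32000 → 40000 — 1 2/3 stops raised (brighter).
Net change so far: 1 stop darker. Offset with the aperture: f/1.4 → f/1.2 → f/1.1 → f/1.0.

f/1.0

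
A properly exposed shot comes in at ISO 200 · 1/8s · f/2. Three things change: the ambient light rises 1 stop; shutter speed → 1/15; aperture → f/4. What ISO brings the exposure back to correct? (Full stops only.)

ISO 800

Scene light: 1 stop brighter.
Shutter speed: 1/8 → 1/15 — 1 stop faster (darker).
Aperture: f/2 → f/2.8 → f/4 — 2 stops narrower (darker).
Net so far: 2 stops darker. ISO: 200 → 400 → 800.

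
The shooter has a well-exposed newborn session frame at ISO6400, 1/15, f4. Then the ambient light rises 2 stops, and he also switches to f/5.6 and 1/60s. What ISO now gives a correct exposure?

Scene light: 2 stops brighter.
Aperture: f/4 → f/5.6 — 1 stop stopped down (darker).
Shutter speed: 1/15 → 1/30 → 1/60 — 2 stops faster (darker).
Net so far: 1 stop darker. ISO: 6400 → 12800.

ISO 12800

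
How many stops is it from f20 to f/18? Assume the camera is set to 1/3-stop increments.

f/20 → f/18 — count the steps: 1 third-stops = 1/3 stop.

1/3 stop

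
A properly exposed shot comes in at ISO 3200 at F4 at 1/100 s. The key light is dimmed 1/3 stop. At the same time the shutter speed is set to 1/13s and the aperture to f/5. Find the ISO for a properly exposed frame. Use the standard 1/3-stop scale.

Scene light: 1/3 stop darker.
Shutter speed: 1/100 → 1/80 → 1/60 → 1/50 → 1/40 → 1/30 → 1/25 → 1/20 → 1/15 → 1/13 — 3 stops slower (brighter).
Aperture: f/4 → f/4.5 → f/5 — 2/3 stop smaller aperture (darker).
Net so far: 2 stops brighter. ISO: 3200 → 2500 → 2000 → 1600 → 1250 → 1000 → 800.

ISO 800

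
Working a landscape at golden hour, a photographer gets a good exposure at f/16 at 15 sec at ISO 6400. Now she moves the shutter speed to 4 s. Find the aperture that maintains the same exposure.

f/8

Shutter speed: 15 → 8 → 4 — 2 stops shorter (darker).
Need 2 stops brighter from the aperture: f/16 → f/11 → f/8.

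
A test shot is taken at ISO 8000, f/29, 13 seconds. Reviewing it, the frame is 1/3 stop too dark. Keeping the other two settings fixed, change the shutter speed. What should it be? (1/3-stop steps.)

15 s

Underexposed by 1/3 stop → need 1/3 stop brighter.
Shutter speed: 13 → 15.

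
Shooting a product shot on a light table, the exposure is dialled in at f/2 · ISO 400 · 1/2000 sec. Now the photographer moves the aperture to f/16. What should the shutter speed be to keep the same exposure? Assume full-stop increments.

Aperture: f/2 → f/2.8 → f/4 → f/5.6 → f/8 → f/11 → f/16 — 6 stops smaller aperture (darker).
Need 6 stops brighter from the shutter speed: 1/2000 → 1/1000 → 1/500 → 1/250 → 1/125 → 1/60 → 1/30.

1/30s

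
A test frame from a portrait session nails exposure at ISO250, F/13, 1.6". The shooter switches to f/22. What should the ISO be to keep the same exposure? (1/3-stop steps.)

ISO 800

Aperture: f/13 → f/14 → f/16 → f/18 → f/20 → f/22 — 1 2/3 stops stopped down (darker).
Need 1 2/3 stops brighter from the ISO: 250 → 320 → 400 → 500 → 640 → 800.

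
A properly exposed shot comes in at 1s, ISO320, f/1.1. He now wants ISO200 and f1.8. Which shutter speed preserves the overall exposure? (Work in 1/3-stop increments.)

ISO: 320 → 250 → 200 — 2/3 stop lower (darker).
Aperture: f/1.1 → f/1.2 → f/1.4 → f/1.6 → f/1.8 — 1 1/3 stops smaller aperture (darker).
Net change so far: 2 stops darker. Offset with the shutter speed: 1 → 1.3 → 1.6 → 2 → 2.5 → 3.2 → 4.

4 s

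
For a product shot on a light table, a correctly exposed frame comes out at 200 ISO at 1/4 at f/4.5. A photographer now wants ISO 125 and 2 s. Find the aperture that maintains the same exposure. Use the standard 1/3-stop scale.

ISO: 200 → 160 → 125 — 2/3 stop lower (darker).
Shutter speed: 1/4 → 0.3 → 0.4 → 0.5 → 0.6 → 0.8 → 1 → 1.3 → 1.6 → 2 — 3 stops slower (brighter).
Net change so far: 2 1/3 stops brighter. Offset with the aperture: f/4.5 → f/5 → f/5.6 → f/6.3 → f/7.1 → f/8 → f/9 → f/10.

f/10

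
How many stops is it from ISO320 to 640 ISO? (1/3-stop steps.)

1 stop

320 → 400 → 500 → 640 — count the steps: 3 third-stops = 1 stop.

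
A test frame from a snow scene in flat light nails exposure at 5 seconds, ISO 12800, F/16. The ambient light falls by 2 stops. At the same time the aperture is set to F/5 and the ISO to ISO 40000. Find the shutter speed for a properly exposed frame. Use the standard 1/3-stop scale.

Scene light: 2 stops darker.
Aperture: f/16 → f/14 → f/13 → f/11 → f/10 → f/9 → f/8 → f/7.1 → f/6.3 → f/5.6 → f/5 — 3 1/3 stops wider (brighter).
ISO: 12800 → 16000 → 20000 → 25600 → 32000 → 40000 — 1 2/3 stops higher (brighter).
Net so far: 3 stops brighter. Shutter speed: 5 → 4 → 3.2 → 2.5 → 2 → 1.6 → 1.3 → 1 → 0.8 → 0.6.

0.6 s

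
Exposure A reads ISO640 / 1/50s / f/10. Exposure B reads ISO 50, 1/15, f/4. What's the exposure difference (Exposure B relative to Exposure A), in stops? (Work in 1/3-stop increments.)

Aperture: f/10 → f/9 → f/8 → f/7.1 → f/6.3 → f/5.6 → f/5 → f/4.5 → f/4 — 2 2/3 stops wider (brighter).
Shutter speed: 1/50 → 1/40 → 1/30 → 1/25 → 1/20 → 1/15 — 1 2/3 stops slower (brighter).
ISO: 640 → 500 → 400 → 320 → 250 → 200 → 160 → 125 → 100 → 80 → 64 → 50 — 3 2/3 stops dropped (darker).
Net: +2 2/3 +1 2/3 −3 2/3 = +2/3 stops.

2/3 stop brighter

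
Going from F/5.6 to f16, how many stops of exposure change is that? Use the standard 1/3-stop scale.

f/5.6 → f/6.3 → f/7.1 → f/8 → f/9 → f/10 → f/11 → f/13 → f/14 → f/16 — count the steps: 9 third-stops = 3 stops.

3 stops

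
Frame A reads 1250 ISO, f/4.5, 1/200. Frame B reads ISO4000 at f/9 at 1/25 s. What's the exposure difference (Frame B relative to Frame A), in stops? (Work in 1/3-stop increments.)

2 2/3 stops brighter

Aperture: f/4.5 → f/5 → f/5.6 → f/6.3 → f/7.1 → f/8 → f/9 — 2 stops stopped down (darker).
Shutter speed: 1/200 → 1/160 → 1/125 → 1/100 → 1/80 → 1/60 → 1/50 → 1/40 → 1/30 → 1/25 — 3 stops slower (brighter).
ISO: 1250 → 1600 → 2000 → 2500 → 3200 → 4000 — 1 2/3 stops raised (brighter).
Net: −2 +3 +1 2/3 = +2 2/3 stops.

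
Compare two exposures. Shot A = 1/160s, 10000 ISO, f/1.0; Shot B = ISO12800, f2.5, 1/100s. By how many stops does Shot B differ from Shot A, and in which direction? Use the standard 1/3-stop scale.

Aperture: f/1.0 → f/1.1 → f/1.2 → f/1.4 → f/1.6 → f/1.8 → f/2 → f/2.2 → f/2.5 — 2 2/3 stops narrower (darker).
Shutter speed: 1/160 → 1/125 → 1/100 — 2/3 stop longer (brighter).
ISO: 10000 → 12800 — 1/3 stop raised (brighter).
Net: −2 2/3 +2/3 +1/3 = −1 2/3 stops.

1 2/3 stops darker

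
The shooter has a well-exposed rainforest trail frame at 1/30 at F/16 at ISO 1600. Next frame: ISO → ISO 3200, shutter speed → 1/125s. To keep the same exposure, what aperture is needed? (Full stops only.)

f/11

ISO: 1600 → 3200 — 1 stop higher (brighter).
Shutter speed: 1/30 → 1/60 → 1/125 — 2 stops faster (darker).
Net change so far: 1 stop darker. Offset with the aperture: f/16 → f/11.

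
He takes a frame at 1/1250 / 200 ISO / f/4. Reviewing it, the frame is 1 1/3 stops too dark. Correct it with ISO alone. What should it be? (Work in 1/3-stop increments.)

ISO 500

Underexposed by 1 1/3 stops → need 1 1/3 stops brighter.
ISO: 200 → 250 → 320 → 400 → 500.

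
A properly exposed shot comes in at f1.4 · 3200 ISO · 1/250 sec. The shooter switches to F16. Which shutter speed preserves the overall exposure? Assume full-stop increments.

Aperture: f/1.4 → f/2 → f/2.8 → f/4 → f/5.6 → f/8 → f/11 → f/16 — 7 stops smaller aperture (darker).
Need 7 stops brighter from the shutter speed: 1/250 → 1/125 → 1/60 → 1/30 → 1/15 → 1/8 → 1/4 → 1/2.

1/2s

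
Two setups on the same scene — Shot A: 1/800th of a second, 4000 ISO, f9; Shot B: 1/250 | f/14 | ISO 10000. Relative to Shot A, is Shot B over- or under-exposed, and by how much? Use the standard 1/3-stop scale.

1 2/3 stops brighter

Aperture: f/9 → f/10 → f/11 → f/13 → f/14 — 1 1/3 stops smaller aperture (darker).
Shutter speed: 1/800 → 1/640 → 1/500 → 1/400 → 1/320 → 1/250 — 1 2/3 stops longer (brighter).
ISO: 4000 → 5000 → 6400 → 8000 → 10000 — 1 1/3 stops higher (brighter).
Net: −1 1/3 +1 2/3 +1 1/3 = +1 2/3 stops.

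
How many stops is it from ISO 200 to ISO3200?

4 stops

200 → 400 → 800 → 1600 → 3200 — count the steps: 4 stops.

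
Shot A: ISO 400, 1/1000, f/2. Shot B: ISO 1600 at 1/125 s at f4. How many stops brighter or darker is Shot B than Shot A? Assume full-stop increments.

Aperture: f/2 → f/2.8 → f/4 — 2 stops smaller aperture (darker).
Shutter speed: 1/1000 → 1/500 → 1/250 → 1/125 — 3 stops slower (brighter).
ISO: 400 → 800 → 1600 — 2 stops raised (brighter).
Net: −2 +3 +2 = +3 stops.

3 stops brighter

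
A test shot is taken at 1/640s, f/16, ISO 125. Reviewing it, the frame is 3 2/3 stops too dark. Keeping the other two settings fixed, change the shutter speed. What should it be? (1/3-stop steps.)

Underexposed by 3 2/3 stops → need 3 2/3 stops brighter.
Shutter speed: 1/640 → 1/500 → 1/400 → 1/320 → 1/250 → 1/200 → 1/160 → 1/125 → 1/100 → 1/80 → 1/60 → 1/50.

1/50s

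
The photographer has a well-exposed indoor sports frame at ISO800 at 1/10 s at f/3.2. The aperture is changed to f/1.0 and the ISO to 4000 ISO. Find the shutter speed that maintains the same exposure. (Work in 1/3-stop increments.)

1/500s

Aperture: f/3.2 → f/2.8 → f/2.5 → f/2.2 → f/2 → f/1.8 → f/1.6 → f/1.4 → f/1.2 → f/1.1 → f/1.0 — 3 1/3 stops wider (brighter).
ISO: 800 → 1000 → 1250 → 1600 → 2000 → 2500 → 3200 → 4000 — 2 1/3 stops raised (brighter).
Net change so far: 5 2/3 stops brighter. Offset with the shutter speed: 1/10 → 1/13 → 1/15 → 1/20 → 1/25 → 1/30 → 1/40 → 1/50 → 1/60 → 1/80 → 1/100 → 1/125 → 1/160 → 1/200 → 1/250 → 1/320 → 1/400 → 1/500.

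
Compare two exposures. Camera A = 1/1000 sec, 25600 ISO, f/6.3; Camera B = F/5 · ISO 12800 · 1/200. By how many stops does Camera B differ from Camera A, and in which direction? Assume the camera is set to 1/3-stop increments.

Aperture: f/6.3 → f/5.6 → f/5 — 2/3 stop larger aperture (brighter).
Shutter speed: 1/1000 → 1/800 → 1/640 → 1/500 → 1/400 → 1/320 → 1/250 → 1/200 — 2 1/3 stops slower (brighter).
ISO: 25600 → 20000 → 16000 → 12800 — 1 stop lower (darker).
Net: +2/3 +2 1/3 −1 = +2 stops.

2 stops brighter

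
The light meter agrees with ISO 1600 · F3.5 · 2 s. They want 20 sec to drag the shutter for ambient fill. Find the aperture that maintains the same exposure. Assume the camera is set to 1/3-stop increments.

f/11

Shutter speed: 2 → 2.5 → 3.2 → 4 → 5 → 6 → 8 → 10 → 13 → 15 → 20 — 3 1/3 stops slower (brighter).
Need 3 1/3 stops darker from the aperture: f/3.5 → f/4 → f/4.5 → f/5 → f/5.6 → f/6.3 → f/7.1 → f/8 → f/9 → f/10 → f/11.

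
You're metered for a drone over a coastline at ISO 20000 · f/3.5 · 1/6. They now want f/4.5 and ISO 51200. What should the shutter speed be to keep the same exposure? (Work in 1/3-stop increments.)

1/10s

Aperture: f/3.5 → f/4 → f/4.5 — 2/3 stop stopped down (darker).
ISO: 20000 → 25600 → 32000 → 40000 → 51200 — 1 1/3 stops raised (brighter).
Net change so far: 2/3 stop brighter. Offset with the shutter speed: 1/6 → 1/8 → 1/10.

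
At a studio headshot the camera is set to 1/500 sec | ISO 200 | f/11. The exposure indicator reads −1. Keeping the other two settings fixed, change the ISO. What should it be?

Underexposed by 1 stop → need 1 stop brighter.
ISO: 200 → 400.

ISO 400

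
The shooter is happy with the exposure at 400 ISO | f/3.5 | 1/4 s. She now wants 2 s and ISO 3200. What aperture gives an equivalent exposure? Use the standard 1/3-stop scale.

f/29

Shutter speed: 1/4 → 0.3 → 0.4 → 0.5 → 0.6 → 0.8 → 1 → 1.3 → 1.6 → 2 — 3 stops longer (brighter).
ISO: 400 → 500 → 640 → 800 → 1000 → 1250 → 1600 → 2000 → 2500 → 3200 — 3 stops higher (brighter).
Net change so far: 6 stops brighter. Offset with the aperture: f/3.5 → f/4 → f/4.5 → f/5 → f/5.6 → f/6.3 → f/7.1 → f/8 → f/9 → f/10 → f/11 → f/13 → f/14 → f/16 → f/18 → f/20 → f/22 → f/25 → f/29.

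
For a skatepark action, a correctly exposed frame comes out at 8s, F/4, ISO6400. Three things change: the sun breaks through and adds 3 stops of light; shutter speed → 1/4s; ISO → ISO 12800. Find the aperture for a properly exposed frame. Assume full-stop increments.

Scene light: 3 stops brighter.
Shutter speed: 8 → 4 → 2 → 1 → 1/2 → 1/4 — 5 stops shorter (darker).
ISO: 6400 → 12800 — 1 stop higher (brighter).
Net so far: 1 stop darker. Aperture: f/4 → f/2.8.

f/2.8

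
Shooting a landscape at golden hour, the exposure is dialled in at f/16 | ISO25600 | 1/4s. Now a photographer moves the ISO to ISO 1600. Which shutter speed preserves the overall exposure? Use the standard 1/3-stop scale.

4 s

ISO: 25600 → 20000 → 16000 → 12800 → 10000 → 8000 → 6400 → 5000 → 4000 → 3200 → 2500 → 2000 → 1600 — 4 stops dropped (darker).
Need 4 stops brighter from the shutter speed: 1/4 → 0.3 → 0.4 → 0.5 → 0.6 → 0.8 → 1 → 1.3 → 1.6 → 2 → 2.5 → 3.2 → 4.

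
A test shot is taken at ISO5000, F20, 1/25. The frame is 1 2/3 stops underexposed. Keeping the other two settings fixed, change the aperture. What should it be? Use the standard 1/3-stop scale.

f/11

Underexposed by 1 2/3 stops → need 1 2/3 stops brighter.
Aperture: f/20 → f/18 → f/16 → f/14 → f/13 → f/11.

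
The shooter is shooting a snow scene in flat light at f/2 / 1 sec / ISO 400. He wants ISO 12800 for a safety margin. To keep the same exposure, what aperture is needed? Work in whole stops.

f/11

ISO: 400 → 800 → 1600 → 3200 → 6400 → 12800 — 5 stops raised (brighter).
Need 5 stops darker from the aperture: f/2 → f/2.8 → f/4 → f/5.6 → f/8 → f/11.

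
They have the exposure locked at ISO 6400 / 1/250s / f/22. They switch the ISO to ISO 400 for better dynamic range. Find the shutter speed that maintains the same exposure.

ISO: 6400 → 3200 → 1600 → 800 → 400 — 4 stops lower (darker).
Need 4 stops brighter from the shutter speed: 1/250 → 1/125 → 1/60 → 1/30 → 1/15.

1/15s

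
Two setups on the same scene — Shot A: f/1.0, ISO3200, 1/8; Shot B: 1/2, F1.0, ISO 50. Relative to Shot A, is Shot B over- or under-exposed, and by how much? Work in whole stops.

4 stops darker

Aperture: unchanged.
Shutter speed: 1/8 → 1/4 → 1/2 — 2 stops slower (brighter).
ISO: 3200 → 1600 → 800 → 400 → 200 → 100 → 50 — 6 stops lower (darker).
Net: +2 −6 = −4 stops.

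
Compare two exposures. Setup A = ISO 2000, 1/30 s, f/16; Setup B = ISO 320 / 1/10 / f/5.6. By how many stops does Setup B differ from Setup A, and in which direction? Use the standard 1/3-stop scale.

Aperture: f/16 → f/14 → f/13 → f/11 → f/10 → f/9 → f/8 → f/7.1 → f/6.3 → f/5.6 — 3 stops wider (brighter).
Shutter speed: 1/30 → 1/25 → 1/20 → 1/15 → 1/13 → 1/10 — 1 2/3 stops longer (brighter).
ISO: 2000 → 1600 → 1250 → 1000 → 800 → 640 → 500 → 400 → 320 — 2 2/3 stops lower (darker).
Net: +3 +1 2/3 −2 2/3 = +2 stops.

2 stops brighter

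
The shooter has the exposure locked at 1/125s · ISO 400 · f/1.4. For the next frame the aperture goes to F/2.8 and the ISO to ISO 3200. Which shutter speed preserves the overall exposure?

1/250s

Aperture: f/1.4 → f/2 → f/2.8 — 2 stops smaller aperture (darker).
ISO: 400 → 800 → 1600 → 3200 — 3 stops higher (brighter).
Net change so far: 1 stop brighter. Offset with the shutter speed: 1/125 → 1/250.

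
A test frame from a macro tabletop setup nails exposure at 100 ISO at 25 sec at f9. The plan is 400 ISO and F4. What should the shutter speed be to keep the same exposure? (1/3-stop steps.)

ISO: 100 → 125 → 160 → 200 → 250 → 320 → 400 — 2 stops higher (brighter).
Aperture: f/9 → f/8 → f/7.1 → f/6.3 → f/5.6 → f/5 → f/4.5 → f/4 — 2 1/3 stops larger aperture (brighter).
Net change so far: 4 1/3 stops brighter. Offset with the shutter speed: 25 → 20 → 15 → 13 → 10 → 8 → 6 → 5 → 4 → 3.2 → 2.5 → 2 → 1.6 → 1.3.

1.3 s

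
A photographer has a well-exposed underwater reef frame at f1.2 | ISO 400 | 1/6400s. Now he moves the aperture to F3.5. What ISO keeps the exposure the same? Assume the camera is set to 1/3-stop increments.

ISO 3200

Aperture: f/1.2 → f/1.4 → f/1.6 → f/1.8 → f/2 → f/2.2 → f/2.5 → f/2.8 → f/3.2 → f/3.5 — 3 stops smaller aperture (darker).
Need 3 stops brighter from the ISO: 400 → 500 → 640 → 800 → 1000 → 1250 → 1600 → 2000 → 2500 → 3200.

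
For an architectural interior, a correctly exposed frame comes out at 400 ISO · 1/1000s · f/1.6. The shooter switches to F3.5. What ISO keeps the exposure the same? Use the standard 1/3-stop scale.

ISO 2000

Aperture: f/1.6 → f/1.8 → f/2 → f/2.2 → f/2.5 → f/2.8 → f/3.2 → f/3.5 — 2 1/3 stops narrower (darker).
Need 2 1/3 stops brighter from the ISO: 400 → 500 → 640 → 800 → 1000 → 1250 → 1600 → 2000.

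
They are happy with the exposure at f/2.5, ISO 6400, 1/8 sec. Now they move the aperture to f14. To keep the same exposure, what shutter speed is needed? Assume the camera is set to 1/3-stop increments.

Aperture: f/2.5 → f/2.8 → f/3.2 → f/3.5 → f/4 → f/4.5 → f/5 → f/5.6 → f/6.3 → f/7.1 → f/8 → f/9 → f/10 → f/11 → f/13 → f/14 — 5 stops stopped down (darker).
Need 5 stops brighter from the shutter speed: 1/8 → 1/6 → 1/5 → 1/4 → 0.3 → 0.4 → 0.5 → 0.6 → 0.8 → 1 → 1.3 → 1.6 → 2 → 2.5 → 3.2 → 4.

4 s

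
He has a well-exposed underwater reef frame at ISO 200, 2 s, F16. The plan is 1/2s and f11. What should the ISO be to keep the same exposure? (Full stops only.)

ISO 400

Shutter speed: 2 → 1 → 1/2 — 2 stops faster (darker).
Aperture: f/16 → f/11 — 1 stop wider (brighter).
Net change so far: 1 stop darker. Offset with the ISO: 200 → 400.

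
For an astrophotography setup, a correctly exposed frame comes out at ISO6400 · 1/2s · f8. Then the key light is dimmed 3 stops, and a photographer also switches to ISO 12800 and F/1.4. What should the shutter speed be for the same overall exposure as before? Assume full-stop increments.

1/15s

Scene light: 3 stops darker.
ISO: 6400 → 12800 — 1 stop raised (brighter).
Aperture: f/8 → f/5.6 → f/4 → f/2.8 → f/2 → f/1.4 — 5 stops opened up (brighter).
Net so far: 3 stops brighter. Shutter speed: 1/2 → 1/4 → 1/8 → 1/15.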